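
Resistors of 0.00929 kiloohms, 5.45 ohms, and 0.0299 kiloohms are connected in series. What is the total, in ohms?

In ohms:
  0.00929 kiloohms = 0.00929 × 10^3 ohms = 9.29
  5.45 ohms → 5.45
  0.0299 kiloohms = 0.0299 × 10^3 ohms = 29.9
Sum: 9.29 + 5.45 + 29.9 = 44.64

44.64 ohms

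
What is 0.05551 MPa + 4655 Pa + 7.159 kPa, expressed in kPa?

67.324 kPa

In kPa:
  0.05551 MPa = 0.05551 × 10^3 kPa = 55.51
  4655 Pa = 4655 × 10^-3 kPa = 4.655
  7.159 kPa → 7.159
Sum: 55.51 + 4.655 + 7.159 = 67.324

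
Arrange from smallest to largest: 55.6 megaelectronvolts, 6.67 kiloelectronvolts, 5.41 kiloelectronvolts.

55.6 megaelectronvolts = 55600000 electronvolts
6.67 kiloelectronvolts = 6670 electronvolts
5.41 kiloelectronvolts = 5410 electronvolts

5.41 kiloelectronvolts < 6.67 kiloelectronvolts < 55.6 megaelectronvolts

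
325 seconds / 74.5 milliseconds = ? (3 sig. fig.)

4360

(325) / (74.5e-3) = 4.362e3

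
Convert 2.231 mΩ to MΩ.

milli = 1e-3, mega = 1e6; factor is 1e-9.
2.231 × 1e-9 = 0.000000002231

0.000000002231 MΩ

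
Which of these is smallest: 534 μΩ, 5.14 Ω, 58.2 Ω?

534 μΩ = 0.000534 Ω
5.14 Ω = 5.14 Ω
58.2 Ω = 58.2 Ω

534 μΩ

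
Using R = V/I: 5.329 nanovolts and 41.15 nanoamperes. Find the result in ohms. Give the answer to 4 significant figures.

0.1295 ohms

(5.329e-9) / (41.15e-9) = 0.129502 Ω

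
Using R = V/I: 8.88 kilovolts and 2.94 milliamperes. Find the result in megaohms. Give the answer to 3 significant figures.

(8.88 × 10³) / (2.94 × 10⁻³) = 3.0204 × 10⁶ Ω

3.02 megaohms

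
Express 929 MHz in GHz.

mega = 10⁶, giga = 10⁹; factor is 10⁻³.
929 × 10⁻³ = 0.929

0.929 GHz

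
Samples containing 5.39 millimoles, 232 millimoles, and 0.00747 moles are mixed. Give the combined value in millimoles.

244.86 millimoles

In millimoles:
  5.39 millimoles → 5.39
  232 millimoles → 232
  0.00747 moles = 0.00747 × 10^3 millimoles = 7.47
Sum: 5.39 + 232 + 7.47 = 244.86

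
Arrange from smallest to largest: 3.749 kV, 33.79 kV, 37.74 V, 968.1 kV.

37.74 V < 3.749 kV < 33.79 kV < 968.1 kV

3.749 kV = 3749 V
33.79 kV = 33790 V
37.74 V = 37.74 V
968.1 kV = 968100 V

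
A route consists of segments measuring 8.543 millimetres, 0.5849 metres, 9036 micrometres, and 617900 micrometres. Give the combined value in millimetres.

In millimetres:
  8.543 millimetres → 8.543
  0.5849 metres = 0.5849 × 10^3 millimetres = 584.9
  9036 micrometres = 9036 × 10^-3 millimetres = 9.036
  617900 micrometres = 617900 × 10^-3 millimetres = 617.9
Sum: 8.543 + 584.9 + 9.036 + 617.9 = 1220.379

1220.379 millimetres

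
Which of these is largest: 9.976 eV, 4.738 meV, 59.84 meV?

9.976 eV = 9.976 eV
4.738 meV = 0.004738 eV
59.84 meV = 0.05984 eV

9.976 eV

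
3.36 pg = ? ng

pico = 1e-12, nano = 1e-9; factor is 1e-3.
3.36 × 1e-3 = 0.00336

0.00336 ng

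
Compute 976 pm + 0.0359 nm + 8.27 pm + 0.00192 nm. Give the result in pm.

In pm:
  976 pm → 976
  0.0359 nm = 0.0359e3 pm = 35.9
  8.27 pm → 8.27
  0.00192 nm = 0.00192e3 pm = 1.92
Sum: 976 + 35.9 + 8.27 + 1.92 = 1022.09

1022.09 pm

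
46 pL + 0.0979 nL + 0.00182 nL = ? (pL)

145.72 pL

In pL:
  46 pL → 46
  0.0979 nL = 0.0979 × 10^3 pL = 97.9
  0.00182 nL = 0.00182 × 10^3 pL = 1.82
Sum: 46 + 97.9 + 1.82 = 145.72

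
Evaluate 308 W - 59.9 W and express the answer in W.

248.1 W

In W:
  308 W → 308
  59.9 W → 59.9
Difference: 308 - 59.9 = 248.1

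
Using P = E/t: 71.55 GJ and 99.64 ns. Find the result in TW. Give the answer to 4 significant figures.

718100 TW

(71.55 × 10⁹) / (99.64 × 10⁻⁹) = 0.718085 × 10¹⁸ W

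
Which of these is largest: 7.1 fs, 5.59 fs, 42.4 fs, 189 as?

7.1 fs = 0.0000000000000071 s
5.59 fs = 0.00000000000000559 s
42.4 fs = 0.0000000000000424 s
189 as = 0.000000000000000189 s

42.4 fs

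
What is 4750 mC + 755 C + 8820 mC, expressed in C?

In C:
  4750 mC = 4750 × 10⁻³ C = 4.75
  755 C → 755
  8820 mC = 8820 × 10⁻³ C = 8.82
Sum: 4.75 + 755 + 8.82 = 768.57

768.57 C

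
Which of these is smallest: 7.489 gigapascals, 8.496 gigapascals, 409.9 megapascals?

7.489 gigapascals = 7489000000 pascals
8.496 gigapascals = 8496000000 pascals
409.9 megapascals = 409900000 pascals

409.9 megapascals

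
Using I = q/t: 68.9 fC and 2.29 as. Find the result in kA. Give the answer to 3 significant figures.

(68.9e-15) / (2.29e-18) = 30.087e3 A

30.1 kA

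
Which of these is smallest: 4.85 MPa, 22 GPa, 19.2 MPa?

4.85 MPa

4.85 MPa = 4850000 Pa
22 GPa = 22000000000 Pa
19.2 MPa = 19200000 Pa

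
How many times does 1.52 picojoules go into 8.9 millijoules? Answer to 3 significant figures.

5860000000

(8.9 × 10^-3) / (1.52 × 10^-12) = 5.855 × 10^9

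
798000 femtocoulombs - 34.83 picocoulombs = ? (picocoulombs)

763.17 picocoulombs

In picocoulombs:
  798000 femtocoulombs = 798000 × 10⁻³ picocoulombs = 798
  34.83 picocoulombs → 34.83
Difference: 798 - 34.83 = 763.17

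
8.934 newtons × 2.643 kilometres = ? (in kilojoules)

8.934 × 2.643 × 10³ = 23.612562 × 10³ J

23.612562 kilojoules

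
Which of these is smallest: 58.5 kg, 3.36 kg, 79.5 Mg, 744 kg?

3.36 kg

58.5 kg = 58500 g
3.36 kg = 3360 g
79.5 Mg = 79500000 g
744 kg = 744000 g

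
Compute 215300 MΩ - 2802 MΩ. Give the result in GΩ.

212.498 GΩ

In GΩ:
  215300 MΩ = 215300 × 10⁻³ GΩ = 215.3
  2802 MΩ = 2802 × 10⁻³ GΩ = 2.802
Difference: 215.3 - 2.802 = 212.498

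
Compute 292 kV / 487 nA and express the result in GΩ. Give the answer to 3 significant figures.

600 GΩ

(292 × 10^3) / (487 × 10^-9) = 0.59959 × 10^12 Ω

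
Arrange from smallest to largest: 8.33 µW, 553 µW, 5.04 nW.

5.04 nW < 8.33 µW < 553 µW

8.33 µW = 0.00000833 W
553 µW = 0.000553 W
5.04 nW = 0.00000000504 W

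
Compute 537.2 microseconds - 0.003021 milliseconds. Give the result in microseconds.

In microseconds:
  537.2 microseconds → 537.2
  0.003021 milliseconds = 0.003021 × 10³ microseconds = 3.021
Difference: 537.2 - 3.021 = 534.179

534.179 microseconds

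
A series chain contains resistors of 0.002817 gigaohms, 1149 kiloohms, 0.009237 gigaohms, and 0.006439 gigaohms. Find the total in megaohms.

In megaohms:
  0.002817 gigaohms = 0.002817 × 10³ megaohms = 2.817
  1149 kiloohms = 1149 × 10⁻³ megaohms = 1.149
  0.009237 gigaohms = 0.009237 × 10³ megaohms = 9.237
  0.006439 gigaohms = 0.006439 × 10³ megaohms = 6.439
Sum: 2.817 + 1.149 + 9.237 + 6.439 = 19.642

19.642 megaohms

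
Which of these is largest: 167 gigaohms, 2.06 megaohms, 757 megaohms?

167 gigaohms

167 gigaohms = 167000000000 ohms
2.06 megaohms = 2060000 ohms
757 megaohms = 757000000 ohms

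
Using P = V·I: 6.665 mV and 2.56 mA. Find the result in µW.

6.665 × 10⁻³ × 2.56 × 10⁻³ = 17.0624 × 10⁻⁶ W

17.0624 µW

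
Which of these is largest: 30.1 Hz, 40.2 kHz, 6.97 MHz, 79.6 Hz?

30.1 Hz = 30.1 Hz
40.2 kHz = 40200 Hz
6.97 MHz = 6970000 Hz
79.6 Hz = 79.6 Hz

6.97 MHz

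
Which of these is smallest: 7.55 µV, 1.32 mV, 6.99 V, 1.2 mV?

7.55 µV = 0.00000755 V
1.32 mV = 0.00132 V
6.99 V = 6.99 V
1.2 mV = 0.0012 V

7.55 µV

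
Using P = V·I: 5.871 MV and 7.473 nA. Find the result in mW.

5.871e6 × 7.473e-9 = 43.873983e-3 W

43.873983 mW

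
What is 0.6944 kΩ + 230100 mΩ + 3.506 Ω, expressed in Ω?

928.006 Ω

In Ω:
  0.6944 kΩ = 0.6944e3 Ω = 694.4
  230100 mΩ = 230100e-3 Ω = 230.1
  3.506 Ω → 3.506
Sum: 694.4 + 230.1 + 3.506 = 928.006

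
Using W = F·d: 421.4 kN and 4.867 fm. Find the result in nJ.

421.4e3 × 4.867e-15 = 2050.9538e-12 J

2.0509538 nJ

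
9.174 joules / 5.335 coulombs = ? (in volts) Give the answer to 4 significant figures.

1.720 volts

(9.174) / (5.335) = 1.71959 V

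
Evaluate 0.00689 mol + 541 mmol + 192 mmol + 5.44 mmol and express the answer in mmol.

In mmol:
  0.00689 mol = 0.00689e3 mmol = 6.89
  541 mmol → 541
  192 mmol → 192
  5.44 mmol → 5.44
Sum: 6.89 + 541 + 192 + 5.44 = 745.33

745.33 mmol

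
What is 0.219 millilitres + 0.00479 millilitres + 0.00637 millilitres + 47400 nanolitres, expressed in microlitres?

277.56 microlitres

In microlitres:
  0.219 millilitres = 0.219 × 10³ microlitres = 219
  0.00479 millilitres = 0.00479 × 10³ microlitres = 4.79
  0.00637 millilitres = 0.00637 × 10³ microlitres = 6.37
  47400 nanolitres = 47400 × 10⁻³ microlitres = 47.4
Sum: 219 + 4.79 + 6.37 + 47.4 = 277.56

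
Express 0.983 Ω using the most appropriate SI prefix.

983 mΩ

= 983 × 10^-3 Ω; 10^-3 is milli.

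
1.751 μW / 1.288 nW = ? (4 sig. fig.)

(1.751 × 10⁻⁶) / (1.288 × 10⁻⁹) = 1.3595 × 10³

1359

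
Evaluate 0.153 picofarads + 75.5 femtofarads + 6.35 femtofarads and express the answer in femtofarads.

234.85 femtofarads

In femtofarads:
  0.153 picofarads = 0.153e3 femtofarads = 153
  75.5 femtofarads → 75.5
  6.35 femtofarads → 6.35
Sum: 153 + 75.5 + 6.35 = 234.85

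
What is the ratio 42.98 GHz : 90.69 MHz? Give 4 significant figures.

473.9

(42.98 × 10^9) / (90.69 × 10^6) = 0.47392 × 10^3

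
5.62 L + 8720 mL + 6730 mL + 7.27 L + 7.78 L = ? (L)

In L:
  5.62 L → 5.62
  8720 mL = 8720 × 10^-3 L = 8.72
  6730 mL = 6730 × 10^-3 L = 6.73
  7.27 L → 7.27
  7.78 L → 7.78
Sum: 5.62 + 8.72 + 6.73 + 7.27 + 7.78 = 36.12

36.12 L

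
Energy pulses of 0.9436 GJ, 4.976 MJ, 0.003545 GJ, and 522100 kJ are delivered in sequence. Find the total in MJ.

1474.221 MJ

In MJ:
  0.9436 GJ = 0.9436 × 10^3 MJ = 943.6
  4.976 MJ → 4.976
  0.003545 GJ = 0.003545 × 10^3 MJ = 3.545
  522100 kJ = 522100 × 10^-3 MJ = 522.1
Sum: 943.6 + 4.976 + 3.545 + 522.1 = 1474.221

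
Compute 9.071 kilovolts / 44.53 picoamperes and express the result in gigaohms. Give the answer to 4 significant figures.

(9.071 × 10^3) / (44.53 × 10^-12) = 0.203705 × 10^15 Ω

203700 gigaohms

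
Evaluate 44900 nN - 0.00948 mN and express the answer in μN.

35.42 μN

In μN:
  44900 nN = 44900 × 10^-3 μN = 44.9
  0.00948 mN = 0.00948 × 10^3 μN = 9.48
Difference: 44.9 - 9.48 = 35.42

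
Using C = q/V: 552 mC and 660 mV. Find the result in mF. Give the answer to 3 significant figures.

836 mF

(552e-3) / (660e-3) = 0.83636 F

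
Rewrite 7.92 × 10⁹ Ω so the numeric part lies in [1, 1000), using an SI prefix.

= 7.92 × 10⁹ Ω; 10⁹ is giga.

7.92 GΩ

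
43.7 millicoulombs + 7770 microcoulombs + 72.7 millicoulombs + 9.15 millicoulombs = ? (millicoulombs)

In millicoulombs:
  43.7 millicoulombs → 43.7
  7770 microcoulombs = 7770e-3 millicoulombs = 7.77
  72.7 millicoulombs → 72.7
  9.15 millicoulombs → 9.15
Sum: 43.7 + 7.77 + 72.7 + 9.15 = 133.32

133.32 millicoulombs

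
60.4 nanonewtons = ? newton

nano = 1e-9, (no prefix) = 1e0; factor is 1e-9.
60.4 × 1e-9 = 0.0000000604

0.0000000604 newtons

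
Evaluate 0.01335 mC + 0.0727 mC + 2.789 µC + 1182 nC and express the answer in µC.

In µC:
  0.01335 mC = 0.01335e3 µC = 13.35
  0.0727 mC = 0.0727e3 µC = 72.7
  2.789 µC → 2.789
  1182 nC = 1182e-3 µC = 1.182
Sum: 13.35 + 72.7 + 2.789 + 1.182 = 90.021

90.021 µC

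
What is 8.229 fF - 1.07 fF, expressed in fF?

In fF:
  8.229 fF → 8.229
  1.07 fF → 1.07
Difference: 8.229 - 1.07 = 7.159

7.159 fF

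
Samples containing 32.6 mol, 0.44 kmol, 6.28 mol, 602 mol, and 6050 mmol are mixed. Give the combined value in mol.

1086.93 mol

In mol:
  32.6 mol → 32.6
  0.44 kmol = 0.44e3 mol = 440
  6.28 mol → 6.28
  602 mol → 602
  6050 mmol = 6050e-3 mol = 6.05
Sum: 32.6 + 440 + 6.28 + 602 + 6.05 = 1086.93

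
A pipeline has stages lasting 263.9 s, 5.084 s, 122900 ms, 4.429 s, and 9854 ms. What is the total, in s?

In s:
  263.9 s → 263.9
  5.084 s → 5.084
  122900 ms = 122900 × 10⁻³ s = 122.9
  4.429 s → 4.429
  9854 ms = 9854 × 10⁻³ s = 9.854
Sum: 263.9 + 5.084 + 122.9 + 4.429 + 9.854 = 406.167

406.167 s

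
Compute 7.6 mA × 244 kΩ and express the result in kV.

1.8544 kV

7.6 × 10⁻³ × 244 × 10³ = 1854.4 V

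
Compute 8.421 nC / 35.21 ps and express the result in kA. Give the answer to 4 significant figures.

(8.421 × 10⁻⁹) / (35.21 × 10⁻¹²) = 0.239165 × 10³ A

0.2392 kA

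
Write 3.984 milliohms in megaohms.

0.000000003984 megaohms

milli = 10⁻³, mega = 10⁶; factor is 10⁻⁹.
3.984 × 10⁻⁹ = 0.000000003984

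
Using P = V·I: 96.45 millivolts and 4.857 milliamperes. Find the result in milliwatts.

96.45 × 10^-3 × 4.857 × 10^-3 = 468.45765 × 10^-6 W

0.46845765 milliwatts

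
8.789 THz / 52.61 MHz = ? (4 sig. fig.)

(8.789e12) / (52.61e6) = 0.16706e6

167100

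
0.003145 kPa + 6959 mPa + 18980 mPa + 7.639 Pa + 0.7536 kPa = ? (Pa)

790.323 Pa

In Pa:
  0.003145 kPa = 0.003145 × 10³ Pa = 3.145
  6959 mPa = 6959 × 10⁻³ Pa = 6.959
  18980 mPa = 18980 × 10⁻³ Pa = 18.98
  7.639 Pa → 7.639
  0.7536 kPa = 0.7536 × 10³ Pa = 753.6
Sum: 3.145 + 6.959 + 18.98 + 7.639 + 753.6 = 790.323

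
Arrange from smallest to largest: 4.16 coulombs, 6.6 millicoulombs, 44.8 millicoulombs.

6.6 millicoulombs < 44.8 millicoulombs < 4.16 coulombs

4.16 coulombs = 4.16 coulombs
6.6 millicoulombs = 0.0066 coulombs
44.8 millicoulombs = 0.0448 coulombs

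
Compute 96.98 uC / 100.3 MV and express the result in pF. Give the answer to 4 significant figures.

(96.98 × 10⁻⁶) / (100.3 × 10⁶) = 0.966899 × 10⁻¹² F

0.9669 pF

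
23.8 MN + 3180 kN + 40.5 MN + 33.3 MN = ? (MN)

100.78 MN

In MN:
  23.8 MN → 23.8
  3180 kN = 3180e-3 MN = 3.18
  40.5 MN → 40.5
  33.3 MN → 33.3
Sum: 23.8 + 3.18 + 40.5 + 33.3 = 100.78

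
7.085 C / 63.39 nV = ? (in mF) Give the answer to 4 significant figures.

111800000000 mF

(7.085) / (63.39 × 10⁻⁹) = 0.111768 × 10⁹ F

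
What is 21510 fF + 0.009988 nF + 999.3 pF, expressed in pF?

1030.798 pF

In pF:
  21510 fF = 21510e-3 pF = 21.51
  0.009988 nF = 0.009988e3 pF = 9.988
  999.3 pF → 999.3
Sum: 21.51 + 9.988 + 999.3 = 1030.798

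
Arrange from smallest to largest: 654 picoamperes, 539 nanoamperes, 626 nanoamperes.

654 picoamperes < 539 nanoamperes < 626 nanoamperes

654 picoamperes = 0.000000000654 amperes
539 nanoamperes = 0.000000539 amperes
626 nanoamperes = 0.000000626 amperes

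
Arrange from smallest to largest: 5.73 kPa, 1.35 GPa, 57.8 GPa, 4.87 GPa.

5.73 kPa < 1.35 GPa < 4.87 GPa < 57.8 GPa

5.73 kPa = 5730 Pa
1.35 GPa = 1350000000 Pa
57.8 GPa = 57800000000 Pa
4.87 GPa = 4870000000 Pa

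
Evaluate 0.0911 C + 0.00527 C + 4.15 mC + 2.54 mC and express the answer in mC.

103.06 mC

In mC:
  0.0911 C = 0.0911 × 10³ mC = 91.1
  0.00527 C = 0.00527 × 10³ mC = 5.27
  4.15 mC → 4.15
  2.54 mC → 2.54
Sum: 91.1 + 5.27 + 4.15 + 2.54 = 103.06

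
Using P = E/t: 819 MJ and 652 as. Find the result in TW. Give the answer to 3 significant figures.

1260000000000 TW

(819e6) / (652e-18) = 1.2561e24 W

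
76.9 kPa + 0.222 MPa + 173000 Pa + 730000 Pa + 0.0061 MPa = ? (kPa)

In kPa:
  76.9 kPa → 76.9
  0.222 MPa = 0.222 × 10³ kPa = 222
  173000 Pa = 173000 × 10⁻³ kPa = 173
  730000 Pa = 730000 × 10⁻³ kPa = 730
  0.0061 MPa = 0.0061 × 10³ kPa = 6.1
Sum: 76.9 + 222 + 173 + 730 + 6.1 = 1208

1208 kPa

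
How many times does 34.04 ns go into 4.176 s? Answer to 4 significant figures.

122700000

(4.176) / (34.04e-9) = 0.12268e9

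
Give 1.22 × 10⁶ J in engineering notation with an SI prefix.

= 1.22 × 10⁶ J; 10⁶ is mega.

1.22 MJ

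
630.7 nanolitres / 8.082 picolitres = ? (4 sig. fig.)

78040

(630.7e-9) / (8.082e-12) = 78.038e3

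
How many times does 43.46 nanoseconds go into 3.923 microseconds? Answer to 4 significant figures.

(3.923 × 10^-6) / (43.46 × 10^-9) = 0.090267 × 10^3

90.27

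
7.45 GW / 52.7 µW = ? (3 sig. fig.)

141000000000000

(7.45 × 10⁹) / (52.7 × 10⁻⁶) = 0.1414 × 10¹⁵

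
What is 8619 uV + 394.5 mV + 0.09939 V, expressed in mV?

In mV:
  8619 uV = 8619 × 10⁻³ mV = 8.619
  394.5 mV → 394.5
  0.09939 V = 0.09939 × 10³ mV = 99.39
Sum: 8.619 + 394.5 + 99.39 = 502.509

502.509 mV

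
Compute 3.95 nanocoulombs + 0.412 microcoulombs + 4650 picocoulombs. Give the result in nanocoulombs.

420.6 nanocoulombs

In nanocoulombs:
  3.95 nanocoulombs → 3.95
  0.412 microcoulombs = 0.412 × 10³ nanocoulombs = 412
  4650 picocoulombs = 4650 × 10⁻³ nanocoulombs = 4.65
Sum: 3.95 + 412 + 4.65 = 420.6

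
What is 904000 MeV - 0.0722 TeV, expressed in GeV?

In GeV:
  904000 MeV = 904000e-3 GeV = 904
  0.0722 TeV = 0.0722e3 GeV = 72.2
Difference: 904 - 72.2 = 831.8

831.8 GeV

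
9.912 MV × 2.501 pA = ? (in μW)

9.912 × 10⁶ × 2.501 × 10⁻¹² = 24.789912 × 10⁻⁶ W

24.789912 μW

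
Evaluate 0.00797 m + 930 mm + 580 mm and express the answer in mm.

1517.97 mm

In mm:
  0.00797 m = 0.00797e3 mm = 7.97
  930 mm → 930
  580 mm → 580
Sum: 7.97 + 930 + 580 = 1517.97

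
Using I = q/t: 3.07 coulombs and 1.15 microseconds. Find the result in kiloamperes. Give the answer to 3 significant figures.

(3.07) / (1.15 × 10⁻⁶) = 2.6696 × 10⁶ A

2670 kiloamperes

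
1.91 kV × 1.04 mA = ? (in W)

1.9864 W

1.91e3 × 1.04e-3 = 1.9864 W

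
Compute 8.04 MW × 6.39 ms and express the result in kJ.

51.3756 kJ

8.04 × 10⁶ × 6.39 × 10⁻³ = 51.3756 × 10³ J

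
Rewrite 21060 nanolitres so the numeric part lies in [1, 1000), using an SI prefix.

21.06 microlitres

= 21.06e-6 litres; 1e-6 is micro.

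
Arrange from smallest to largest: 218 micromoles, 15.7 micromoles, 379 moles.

15.7 micromoles < 218 micromoles < 379 moles

218 micromoles = 0.000218 moles
15.7 micromoles = 0.0000157 moles
379 moles = 379 moles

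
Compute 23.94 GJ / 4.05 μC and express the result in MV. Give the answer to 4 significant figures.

(23.94 × 10⁹) / (4.05 × 10⁻⁶) = 5.91111 × 10¹⁵ V

5911000000 MV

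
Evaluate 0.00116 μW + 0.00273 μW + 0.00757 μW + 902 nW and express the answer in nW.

In nW:
  0.00116 μW = 0.00116 × 10^3 nW = 1.16
  0.00273 μW = 0.00273 × 10^3 nW = 2.73
  0.00757 μW = 0.00757 × 10^3 nW = 7.57
  902 nW → 902
Sum: 1.16 + 2.73 + 7.57 + 902 = 913.46

913.46 nW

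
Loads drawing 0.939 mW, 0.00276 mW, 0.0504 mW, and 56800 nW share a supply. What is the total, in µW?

In µW:
  0.939 mW = 0.939 × 10^3 µW = 939
  0.00276 mW = 0.00276 × 10^3 µW = 2.76
  0.0504 mW = 0.0504 × 10^3 µW = 50.4
  56800 nW = 56800 × 10^-3 µW = 56.8
Sum: 939 + 2.76 + 50.4 + 56.8 = 1048.96

1048.96 µW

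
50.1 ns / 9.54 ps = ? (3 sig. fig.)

(50.1 × 10^-9) / (9.54 × 10^-12) = 5.252 × 10^3

5250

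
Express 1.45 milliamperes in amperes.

0.00145 amperes

milli = 10⁻³, (no prefix) = 10⁰; factor is 10⁻³.
1.45 × 10⁻³ = 0.00145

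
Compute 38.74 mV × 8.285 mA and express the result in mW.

0.3209609 mW

38.74 × 10⁻³ × 8.285 × 10⁻³ = 320.9609 × 10⁻⁶ W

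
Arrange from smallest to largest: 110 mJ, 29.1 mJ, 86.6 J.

110 mJ = 0.11 J
29.1 mJ = 0.0291 J
86.6 J = 86.6 J

29.1 mJ < 110 mJ < 86.6 J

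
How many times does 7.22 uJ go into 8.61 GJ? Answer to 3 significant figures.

(8.61 × 10⁹) / (7.22 × 10⁻⁶) = 1.193 × 10¹⁵

1190000000000000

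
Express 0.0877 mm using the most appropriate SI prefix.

87.7 µm

= 87.7 × 10⁻⁶ m; 10⁻⁶ is micro.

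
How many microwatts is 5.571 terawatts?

5571000000000000000 microwatts

tera = 10¹², micro = 10⁻⁶; factor is 10¹⁸.
5.571 × 10¹⁸ = 5571000000000000000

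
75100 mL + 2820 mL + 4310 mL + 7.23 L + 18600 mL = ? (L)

108.06 L

In L:
  75100 mL = 75100 × 10⁻³ L = 75.1
  2820 mL = 2820 × 10⁻³ L = 2.82
  4310 mL = 4310 × 10⁻³ L = 4.31
  7.23 L → 7.23
  18600 mL = 18600 × 10⁻³ L = 18.6
Sum: 75.1 + 2.82 + 4.31 + 7.23 + 18.6 = 108.06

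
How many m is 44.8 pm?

pico = 10⁻¹², (no prefix) = 10⁰; factor is 10⁻¹².
44.8 × 10⁻¹² = 0.0000000000448

0.0000000000448 m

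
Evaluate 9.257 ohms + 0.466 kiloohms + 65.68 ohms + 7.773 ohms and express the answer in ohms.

548.71 ohms

In ohms:
  9.257 ohms → 9.257
  0.466 kiloohms = 0.466 × 10^3 ohms = 466
  65.68 ohms → 65.68
  7.773 ohms → 7.773
Sum: 9.257 + 466 + 65.68 + 7.773 = 548.71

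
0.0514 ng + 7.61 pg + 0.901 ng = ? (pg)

960.01 pg

In pg:
  0.0514 ng = 0.0514 × 10³ pg = 51.4
  7.61 pg → 7.61
  0.901 ng = 0.901 × 10³ pg = 901
Sum: 51.4 + 7.61 + 901 = 960.01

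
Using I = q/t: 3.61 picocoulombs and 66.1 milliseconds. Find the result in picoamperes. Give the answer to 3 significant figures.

(3.61 × 10⁻¹²) / (66.1 × 10⁻³) = 0.054614 × 10⁻⁹ A

54.6 picoamperes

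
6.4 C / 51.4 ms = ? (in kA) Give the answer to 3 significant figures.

(6.4) / (51.4 × 10^-3) = 0.12451 × 10^3 A

0.125 kA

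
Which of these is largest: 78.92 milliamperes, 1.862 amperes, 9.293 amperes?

78.92 milliamperes = 0.07892 amperes
1.862 amperes = 1.862 amperes
9.293 amperes = 9.293 amperes

9.293 amperes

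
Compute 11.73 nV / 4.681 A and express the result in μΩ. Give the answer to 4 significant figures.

0.002506 μΩ

(11.73 × 10⁻⁹) / (4.681) = 2.50587 × 10⁻⁹ Ω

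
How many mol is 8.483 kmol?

8483 mol

kilo = 10^3, (no prefix) = 10^0; factor is 10^3.
8.483 × 10^3 = 8483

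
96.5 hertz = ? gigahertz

0.0000000965 gigahertz

(no prefix) = 10⁰, giga = 10⁹; factor is 10⁻⁹.
96.5 × 10⁻⁹ = 0.0000000965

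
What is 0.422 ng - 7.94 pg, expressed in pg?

414.06 pg

In pg:
  0.422 ng = 0.422e3 pg = 422
  7.94 pg → 7.94
Difference: 422 - 7.94 = 414.06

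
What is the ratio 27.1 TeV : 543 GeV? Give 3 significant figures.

49.9

(27.1e12) / (543e9) = 0.04991e3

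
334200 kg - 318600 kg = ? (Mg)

15.6 Mg

In Mg:
  334200 kg = 334200e-3 Mg = 334.2
  318600 kg = 318600e-3 Mg = 318.6
Difference: 334.2 - 318.6 = 15.6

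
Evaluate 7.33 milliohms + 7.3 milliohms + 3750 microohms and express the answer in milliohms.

In milliohms:
  7.33 milliohms → 7.33
  7.3 milliohms → 7.3
  3750 microohms = 3750 × 10^-3 milliohms = 3.75
Sum: 7.33 + 7.3 + 3.75 = 18.38

18.38 milliohms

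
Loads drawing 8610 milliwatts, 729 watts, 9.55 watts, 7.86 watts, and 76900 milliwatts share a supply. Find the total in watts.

In watts:
  8610 milliwatts = 8610 × 10⁻³ watts = 8.61
  729 watts → 729
  9.55 watts → 9.55
  7.86 watts → 7.86
  76900 milliwatts = 76900 × 10⁻³ watts = 76.9
Sum: 8.61 + 729 + 9.55 + 7.86 + 76.9 = 831.92

831.92 watts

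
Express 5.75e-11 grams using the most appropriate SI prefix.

57.5 picograms

= 57.5e-12 grams; 1e-12 is pico.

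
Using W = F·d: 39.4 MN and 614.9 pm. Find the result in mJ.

39.4 × 10^6 × 614.9 × 10^-12 = 24227.06 × 10^-6 J

24.22706 mJ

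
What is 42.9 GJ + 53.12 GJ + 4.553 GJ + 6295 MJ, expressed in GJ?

106.868 GJ

In GJ:
  42.9 GJ → 42.9
  53.12 GJ → 53.12
  4.553 GJ → 4.553
  6295 MJ = 6295 × 10^-3 GJ = 6.295
Sum: 42.9 + 53.12 + 4.553 + 6.295 = 106.868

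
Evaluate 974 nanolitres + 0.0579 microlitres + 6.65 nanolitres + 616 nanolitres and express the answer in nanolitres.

In nanolitres:
  974 nanolitres → 974
  0.0579 microlitres = 0.0579e3 nanolitres = 57.9
  6.65 nanolitres → 6.65
  616 nanolitres → 616
Sum: 974 + 57.9 + 6.65 + 616 = 1654.55

1654.55 nanolitres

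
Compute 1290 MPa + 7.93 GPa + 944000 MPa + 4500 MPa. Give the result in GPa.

In GPa:
  1290 MPa = 1290e-3 GPa = 1.29
  7.93 GPa → 7.93
  944000 MPa = 944000e-3 GPa = 944
  4500 MPa = 4500e-3 GPa = 4.5
Sum: 1.29 + 7.93 + 944 + 4.5 = 957.72

957.72 GPa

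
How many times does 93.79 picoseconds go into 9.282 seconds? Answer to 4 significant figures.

(9.282) / (93.79 × 10⁻¹²) = 0.098966 × 10¹²

98970000000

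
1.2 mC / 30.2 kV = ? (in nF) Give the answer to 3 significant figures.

(1.2 × 10^-3) / (30.2 × 10^3) = 0.039735 × 10^-6 F

39.7 nF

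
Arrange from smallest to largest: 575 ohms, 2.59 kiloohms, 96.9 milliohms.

575 ohms = 575 ohms
2.59 kiloohms = 2590 ohms
96.9 milliohms = 0.0969 ohms

96.9 milliohms < 575 ohms < 2.59 kiloohms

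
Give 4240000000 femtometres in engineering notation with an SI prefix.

4.24 micrometres

= 4.24 × 10⁻⁶ metres; 10⁻⁶ is micro.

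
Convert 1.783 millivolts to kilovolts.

0.000001783 kilovolts

milli = 10^-3, kilo = 10^3; factor is 10^-6.
1.783 × 10^-6 = 0.000001783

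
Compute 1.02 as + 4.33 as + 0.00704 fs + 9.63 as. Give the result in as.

22.02 as

In as:
  1.02 as → 1.02
  4.33 as → 4.33
  0.00704 fs = 0.00704e3 as = 7.04
  9.63 as → 9.63
Sum: 1.02 + 4.33 + 7.04 + 9.63 = 22.02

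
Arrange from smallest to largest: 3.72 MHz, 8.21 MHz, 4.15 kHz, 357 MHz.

3.72 MHz = 3720000 Hz
8.21 MHz = 8210000 Hz
4.15 kHz = 4150 Hz
357 MHz = 357000000 Hz

4.15 kHz < 3.72 MHz < 8.21 MHz < 357 MHz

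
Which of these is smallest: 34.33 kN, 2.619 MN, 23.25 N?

23.25 N

34.33 kN = 34330 N
2.619 MN = 2619000 N
23.25 N = 23.25 N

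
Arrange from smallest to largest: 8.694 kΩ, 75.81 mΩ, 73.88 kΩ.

8.694 kΩ = 8694 Ω
75.81 mΩ = 0.07581 Ω
73.88 kΩ = 73880 Ω

75.81 mΩ < 8.694 kΩ < 73.88 kΩ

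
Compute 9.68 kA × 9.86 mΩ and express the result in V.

9.68e3 × 9.86e-3 = 95.4448 V

95.4448 V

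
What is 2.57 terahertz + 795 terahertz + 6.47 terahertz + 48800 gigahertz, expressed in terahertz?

852.84 terahertz

In terahertz:
  2.57 terahertz → 2.57
  795 terahertz → 795
  6.47 terahertz → 6.47
  48800 gigahertz = 48800 × 10⁻³ terahertz = 48.8
Sum: 2.57 + 795 + 6.47 + 48.8 = 852.84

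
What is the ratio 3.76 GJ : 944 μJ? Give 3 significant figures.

(3.76 × 10^9) / (944 × 10^-6) = 0.003983 × 10^15

3980000000000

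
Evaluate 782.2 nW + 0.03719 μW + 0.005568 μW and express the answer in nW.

In nW:
  782.2 nW → 782.2
  0.03719 μW = 0.03719e3 nW = 37.19
  0.005568 μW = 0.005568e3 nW = 5.568
Sum: 782.2 + 37.19 + 5.568 = 824.958

824.958 nW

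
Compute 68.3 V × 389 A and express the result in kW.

68.3 × 389 = 26568.7 W

26.5687 kW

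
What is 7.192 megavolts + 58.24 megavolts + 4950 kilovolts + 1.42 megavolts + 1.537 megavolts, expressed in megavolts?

73.339 megavolts

In megavolts:
  7.192 megavolts → 7.192
  58.24 megavolts → 58.24
  4950 kilovolts = 4950 × 10⁻³ megavolts = 4.95
  1.42 megavolts → 1.42
  1.537 megavolts → 1.537
Sum: 7.192 + 58.24 + 4.95 + 1.42 + 1.537 = 73.339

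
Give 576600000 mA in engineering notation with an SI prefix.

576.6 kA

= 576.6 × 10^3 A; 10^3 is kilo.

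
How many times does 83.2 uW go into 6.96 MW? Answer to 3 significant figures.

83700000000

(6.96 × 10⁶) / (83.2 × 10⁻⁶) = 0.08365 × 10¹²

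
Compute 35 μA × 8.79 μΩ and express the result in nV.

35e-6 × 8.79e-6 = 307.65e-12 V

0.30765 nV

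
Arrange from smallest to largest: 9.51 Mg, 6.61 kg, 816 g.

9.51 Mg = 9510000 g
6.61 kg = 6610 g
816 g = 816 g

816 g < 6.61 kg < 9.51 Mg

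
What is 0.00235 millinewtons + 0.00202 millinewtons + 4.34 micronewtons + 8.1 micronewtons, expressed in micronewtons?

16.81 micronewtons

In micronewtons:
  0.00235 millinewtons = 0.00235 × 10³ micronewtons = 2.35
  0.00202 millinewtons = 0.00202 × 10³ micronewtons = 2.02
  4.34 micronewtons → 4.34
  8.1 micronewtons → 8.1
Sum: 2.35 + 2.02 + 4.34 + 8.1 = 16.81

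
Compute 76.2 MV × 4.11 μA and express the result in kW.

0.313182 kW

76.2 × 10⁶ × 4.11 × 10⁻⁶ = 313.182 W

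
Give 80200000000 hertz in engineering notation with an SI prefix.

= 80.2 × 10⁹ hertz; 10⁹ is giga.

80.2 gigahertz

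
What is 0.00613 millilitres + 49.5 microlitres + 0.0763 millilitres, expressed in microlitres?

In microlitres:
  0.00613 millilitres = 0.00613 × 10^3 microlitres = 6.13
  49.5 microlitres → 49.5
  0.0763 millilitres = 0.0763 × 10^3 microlitres = 76.3
Sum: 6.13 + 49.5 + 76.3 = 131.93

131.93 microlitres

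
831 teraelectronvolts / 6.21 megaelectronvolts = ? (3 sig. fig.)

134000000

(831 × 10¹²) / (6.21 × 10⁶) = 133.8 × 10⁶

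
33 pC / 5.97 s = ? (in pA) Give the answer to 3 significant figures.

5.53 pA

(33 × 10^-12) / (5.97) = 5.5276 × 10^-12 A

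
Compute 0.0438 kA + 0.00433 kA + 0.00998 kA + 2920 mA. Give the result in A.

In A:
  0.0438 kA = 0.0438 × 10³ A = 43.8
  0.00433 kA = 0.00433 × 10³ A = 4.33
  0.00998 kA = 0.00998 × 10³ A = 9.98
  2920 mA = 2920 × 10⁻³ A = 2.92
Sum: 43.8 + 4.33 + 9.98 + 2.92 = 61.03

61.03 A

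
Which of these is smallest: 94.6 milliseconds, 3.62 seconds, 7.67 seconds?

94.6 milliseconds = 0.0946 seconds
3.62 seconds = 3.62 seconds
7.67 seconds = 7.67 seconds

94.6 milliseconds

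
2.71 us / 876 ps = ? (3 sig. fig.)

3090

(2.71 × 10⁻⁶) / (876 × 10⁻¹²) = 0.003094 × 10⁶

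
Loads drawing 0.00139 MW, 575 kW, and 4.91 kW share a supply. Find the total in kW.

In kW:
  0.00139 MW = 0.00139e3 kW = 1.39
  575 kW → 575
  4.91 kW → 4.91
Sum: 1.39 + 575 + 4.91 = 581.3

581.3 kW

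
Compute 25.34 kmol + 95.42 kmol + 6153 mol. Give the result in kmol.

126.913 kmol

In kmol:
  25.34 kmol → 25.34
  95.42 kmol → 95.42
  6153 mol = 6153 × 10⁻³ kmol = 6.153
Sum: 25.34 + 95.42 + 6.153 = 126.913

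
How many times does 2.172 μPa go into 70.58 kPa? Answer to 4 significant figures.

(70.58e3) / (2.172e-6) = 32.495e9

32500000000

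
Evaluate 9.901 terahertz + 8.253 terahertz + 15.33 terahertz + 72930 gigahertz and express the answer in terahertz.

106.414 terahertz

In terahertz:
  9.901 terahertz → 9.901
  8.253 terahertz → 8.253
  15.33 terahertz → 15.33
  72930 gigahertz = 72930 × 10^-3 terahertz = 72.93
Sum: 9.901 + 8.253 + 15.33 + 72.93 = 106.414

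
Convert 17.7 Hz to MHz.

(no prefix) = 10⁰, mega = 10⁶; factor is 10⁻⁶.
17.7 × 10⁻⁶ = 0.0000177

0.0000177 MHz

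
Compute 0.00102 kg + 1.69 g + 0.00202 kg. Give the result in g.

4.73 g

In g:
  0.00102 kg = 0.00102e3 g = 1.02
  1.69 g → 1.69
  0.00202 kg = 0.00202e3 g = 2.02
Sum: 1.02 + 1.69 + 2.02 = 4.73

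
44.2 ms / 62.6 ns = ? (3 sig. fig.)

(44.2e-3) / (62.6e-9) = 0.7061e6

706000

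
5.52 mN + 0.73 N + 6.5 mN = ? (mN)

742.02 mN

In mN:
  5.52 mN → 5.52
  0.73 N = 0.73 × 10^3 mN = 730
  6.5 mN → 6.5
Sum: 5.52 + 730 + 6.5 = 742.02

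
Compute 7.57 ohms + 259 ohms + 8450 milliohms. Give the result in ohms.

In ohms:
  7.57 ohms → 7.57
  259 ohms → 259
  8450 milliohms = 8450e-3 ohms = 8.45
Sum: 7.57 + 259 + 8.45 = 275.02

275.02 ohms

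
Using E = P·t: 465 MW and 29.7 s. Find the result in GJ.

465 × 10⁶ × 29.7 = 13810.5 × 10⁶ J

13.8105 GJ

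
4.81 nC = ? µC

nano = 10⁻⁹, micro = 10⁻⁶; factor is 10⁻³.
4.81 × 10⁻³ = 0.00481

0.00481 µC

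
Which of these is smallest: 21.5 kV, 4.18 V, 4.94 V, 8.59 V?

21.5 kV = 21500 V
4.18 V = 4.18 V
4.94 V = 4.94 V
8.59 V = 8.59 V

4.18 V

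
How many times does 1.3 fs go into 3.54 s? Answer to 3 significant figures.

2720000000000000

(3.54) / (1.3 × 10^-15) = 2.723 × 10^15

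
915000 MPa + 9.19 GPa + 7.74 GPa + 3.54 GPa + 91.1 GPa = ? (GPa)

In GPa:
  915000 MPa = 915000 × 10^-3 GPa = 915
  9.19 GPa → 9.19
  7.74 GPa → 7.74
  3.54 GPa → 3.54
  91.1 GPa → 91.1
Sum: 915 + 9.19 + 7.74 + 3.54 + 91.1 = 1026.57

1026.57 GPa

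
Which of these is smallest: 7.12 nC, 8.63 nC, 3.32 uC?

7.12 nC = 0.00000000712 C
8.63 nC = 0.00000000863 C
3.32 uC = 0.00000332 C

7.12 nC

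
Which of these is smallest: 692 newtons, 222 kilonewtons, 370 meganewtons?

692 newtons

692 newtons = 692 newtons
222 kilonewtons = 222000 newtons
370 meganewtons = 370000000 newtons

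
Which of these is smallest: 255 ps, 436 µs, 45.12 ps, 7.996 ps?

7.996 ps

255 ps = 0.000000000255 s
436 µs = 0.000436 s
45.12 ps = 0.00000000004512 s
7.996 ps = 0.000000000007996 s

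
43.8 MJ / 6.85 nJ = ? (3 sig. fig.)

6390000000000000

(43.8 × 10⁶) / (6.85 × 10⁻⁹) = 6.394 × 10¹⁵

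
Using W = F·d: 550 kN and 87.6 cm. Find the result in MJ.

550 × 10³ × 87.6 × 10⁻² = 48180 × 10¹ J

0.4818 MJ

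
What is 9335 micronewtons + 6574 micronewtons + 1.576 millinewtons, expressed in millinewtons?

17.485 millinewtons

In millinewtons:
  9335 micronewtons = 9335 × 10^-3 millinewtons = 9.335
  6574 micronewtons = 6574 × 10^-3 millinewtons = 6.574
  1.576 millinewtons → 1.576
Sum: 9.335 + 6.574 + 1.576 = 17.485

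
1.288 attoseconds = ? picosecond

0.000001288 picoseconds

atto = 10^-18, pico = 10^-12; factor is 10^-6.
1.288 × 10^-6 = 0.000001288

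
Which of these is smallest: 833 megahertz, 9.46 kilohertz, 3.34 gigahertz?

833 megahertz = 833000000 hertz
9.46 kilohertz = 9460 hertz
3.34 gigahertz = 3340000000 hertz

9.46 kilohertz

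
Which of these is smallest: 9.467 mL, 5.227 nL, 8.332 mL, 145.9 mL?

5.227 nL

9.467 mL = 0.009467 L
5.227 nL = 0.000000005227 L
8.332 mL = 0.008332 L
145.9 mL = 0.1459 L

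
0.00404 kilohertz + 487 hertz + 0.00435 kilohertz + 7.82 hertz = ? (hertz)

503.21 hertz

In hertz:
  0.00404 kilohertz = 0.00404 × 10³ hertz = 4.04
  487 hertz → 487
  0.00435 kilohertz = 0.00435 × 10³ hertz = 4.35
  7.82 hertz → 7.82
Sum: 4.04 + 487 + 4.35 + 7.82 = 503.21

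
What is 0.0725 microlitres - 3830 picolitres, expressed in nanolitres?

68.67 nanolitres

In nanolitres:
  0.0725 microlitres = 0.0725 × 10³ nanolitres = 72.5
  3830 picolitres = 3830 × 10⁻³ nanolitres = 3.83
Difference: 72.5 - 3.83 = 68.67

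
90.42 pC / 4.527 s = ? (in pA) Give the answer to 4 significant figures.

(90.42e-12) / (4.527) = 19.9735e-12 A

19.97 pA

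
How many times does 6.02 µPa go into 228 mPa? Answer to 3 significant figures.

(228e-3) / (6.02e-6) = 37.87e3

37900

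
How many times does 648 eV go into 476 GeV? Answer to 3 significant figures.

(476e9) / (648) = 0.7346e9

735000000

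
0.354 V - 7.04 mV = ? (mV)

In mV:
  0.354 V = 0.354 × 10³ mV = 354
  7.04 mV → 7.04
Difference: 354 - 7.04 = 346.96

346.96 mV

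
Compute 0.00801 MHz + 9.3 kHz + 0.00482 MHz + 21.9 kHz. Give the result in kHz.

44.03 kHz

In kHz:
  0.00801 MHz = 0.00801 × 10³ kHz = 8.01
  9.3 kHz → 9.3
  0.00482 MHz = 0.00482 × 10³ kHz = 4.82
  21.9 kHz → 21.9
Sum: 8.01 + 9.3 + 4.82 + 21.9 = 44.03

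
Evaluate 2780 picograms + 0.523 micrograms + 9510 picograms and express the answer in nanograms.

535.29 nanograms

In nanograms:
  2780 picograms = 2780e-3 nanograms = 2.78
  0.523 micrograms = 0.523e3 nanograms = 523
  9510 picograms = 9510e-3 nanograms = 9.51
Sum: 2.78 + 523 + 9.51 = 535.29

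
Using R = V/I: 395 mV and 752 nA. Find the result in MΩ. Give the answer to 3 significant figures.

(395e-3) / (752e-9) = 0.52527e6 Ω

0.525 MΩ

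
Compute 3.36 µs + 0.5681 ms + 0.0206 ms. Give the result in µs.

In µs:
  3.36 µs → 3.36
  0.5681 ms = 0.5681e3 µs = 568.1
  0.0206 ms = 0.0206e3 µs = 20.6
Sum: 3.36 + 568.1 + 20.6 = 592.06

592.06 µs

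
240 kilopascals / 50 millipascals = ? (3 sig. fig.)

(240 × 10^3) / (50 × 10^-3) = 4.8 × 10^6

4800000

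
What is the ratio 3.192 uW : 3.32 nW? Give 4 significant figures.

961.4

(3.192 × 10^-6) / (3.32 × 10^-9) = 0.96145 × 10^3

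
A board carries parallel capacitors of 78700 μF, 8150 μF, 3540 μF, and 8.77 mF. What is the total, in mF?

In mF:
  78700 μF = 78700e-3 mF = 78.7
  8150 μF = 8150e-3 mF = 8.15
  3540 μF = 3540e-3 mF = 3.54
  8.77 mF → 8.77
Sum: 78.7 + 8.15 + 3.54 + 8.77 = 99.16

99.16 mF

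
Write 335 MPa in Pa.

335000000 Pa

mega = 1e6, (no prefix) = 1e0; factor is 1e6.
335 × 1e6 = 335000000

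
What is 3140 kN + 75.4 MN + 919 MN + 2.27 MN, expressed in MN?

999.81 MN

In MN:
  3140 kN = 3140 × 10⁻³ MN = 3.14
  75.4 MN → 75.4
  919 MN → 919
  2.27 MN → 2.27
Sum: 3.14 + 75.4 + 919 + 2.27 = 999.81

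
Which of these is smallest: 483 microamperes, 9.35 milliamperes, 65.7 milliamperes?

483 microamperes = 0.000483 amperes
9.35 milliamperes = 0.00935 amperes
65.7 milliamperes = 0.0657 amperes

483 microamperes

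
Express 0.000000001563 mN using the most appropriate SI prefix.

1.563 pN

= 1.563e-12 N; 1e-12 is pico.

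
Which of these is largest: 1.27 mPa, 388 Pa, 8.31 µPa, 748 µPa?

388 Pa

1.27 mPa = 0.00127 Pa
388 Pa = 388 Pa
8.31 µPa = 0.00000831 Pa
748 µPa = 0.000748 Pa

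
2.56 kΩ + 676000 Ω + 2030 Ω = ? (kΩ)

In kΩ:
  2.56 kΩ → 2.56
  676000 Ω = 676000e-3 kΩ = 676
  2030 Ω = 2030e-3 kΩ = 2.03
Sum: 2.56 + 676 + 2.03 = 680.59

680.59 kΩ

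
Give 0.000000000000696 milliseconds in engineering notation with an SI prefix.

696 attoseconds

= 696 × 10^-18 seconds; 10^-18 is atto.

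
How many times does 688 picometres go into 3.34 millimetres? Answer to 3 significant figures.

4850000

(3.34 × 10⁻³) / (688 × 10⁻¹²) = 0.004855 × 10⁹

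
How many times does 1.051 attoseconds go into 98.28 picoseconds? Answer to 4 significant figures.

93510000

(98.28e-12) / (1.051e-18) = 93.511e6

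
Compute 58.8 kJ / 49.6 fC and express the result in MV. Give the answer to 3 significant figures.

(58.8e3) / (49.6e-15) = 1.1855e18 V

1190000000000 MV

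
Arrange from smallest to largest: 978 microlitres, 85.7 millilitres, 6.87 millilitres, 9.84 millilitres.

978 microlitres = 0.000978 litres
85.7 millilitres = 0.0857 litres
6.87 millilitres = 0.00687 litres
9.84 millilitres = 0.00984 litres

978 microlitres < 6.87 millilitres < 9.84 millilitres < 85.7 millilitres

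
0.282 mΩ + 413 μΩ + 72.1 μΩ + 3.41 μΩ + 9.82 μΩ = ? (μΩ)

780.33 μΩ

In μΩ:
  0.282 mΩ = 0.282 × 10³ μΩ = 282
  413 μΩ → 413
  72.1 μΩ → 72.1
  3.41 μΩ → 3.41
  9.82 μΩ → 9.82
Sum: 282 + 413 + 72.1 + 3.41 + 9.82 = 780.33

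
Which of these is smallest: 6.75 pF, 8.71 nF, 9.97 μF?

6.75 pF = 0.00000000000675 F
8.71 nF = 0.00000000871 F
9.97 μF = 0.00000997 F

6.75 pF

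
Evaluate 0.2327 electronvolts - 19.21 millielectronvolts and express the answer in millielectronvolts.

213.49 millielectronvolts

In millielectronvolts:
  0.2327 electronvolts = 0.2327 × 10³ millielectronvolts = 232.7
  19.21 millielectronvolts → 19.21
Difference: 232.7 - 19.21 = 213.49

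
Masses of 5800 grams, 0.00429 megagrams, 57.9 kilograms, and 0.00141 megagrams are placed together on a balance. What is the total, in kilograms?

69.4 kilograms

In kilograms:
  5800 grams = 5800 × 10^-3 kilograms = 5.8
  0.00429 megagrams = 0.00429 × 10^3 kilograms = 4.29
  57.9 kilograms → 57.9
  0.00141 megagrams = 0.00141 × 10^3 kilograms = 1.41
Sum: 5.8 + 4.29 + 57.9 + 1.41 = 69.4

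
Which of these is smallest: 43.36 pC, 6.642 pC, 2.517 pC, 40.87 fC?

40.87 fC

43.36 pC = 0.00000000004336 C
6.642 pC = 0.000000000006642 C
2.517 pC = 0.000000000002517 C
40.87 fC = 0.00000000000004087 C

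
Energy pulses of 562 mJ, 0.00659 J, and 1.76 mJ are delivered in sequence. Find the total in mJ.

In mJ:
  562 mJ → 562
  0.00659 J = 0.00659 × 10^3 mJ = 6.59
  1.76 mJ → 1.76
Sum: 562 + 6.59 + 1.76 = 570.35

570.35 mJ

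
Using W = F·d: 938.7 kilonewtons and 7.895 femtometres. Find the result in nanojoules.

7.4110365 nanojoules

938.7 × 10^3 × 7.895 × 10^-15 = 7411.0365 × 10^-12 J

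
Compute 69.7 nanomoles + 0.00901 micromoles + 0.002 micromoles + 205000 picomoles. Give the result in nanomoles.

285.71 nanomoles

In nanomoles:
  69.7 nanomoles → 69.7
  0.00901 micromoles = 0.00901e3 nanomoles = 9.01
  0.002 micromoles = 0.002e3 nanomoles = 2
  205000 picomoles = 205000e-3 nanomoles = 205
Sum: 69.7 + 9.01 + 2 + 205 = 285.71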